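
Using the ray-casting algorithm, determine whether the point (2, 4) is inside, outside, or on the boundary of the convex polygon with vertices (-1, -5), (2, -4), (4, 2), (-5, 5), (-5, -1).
The point (2, 4) lies strictly outside the polygon

Cast a horizontal ray to the right from the query point and count how many polygon edges it crosses (each edge strictly once or zero times, handled with the usual half-open convention). 
Parity of crossings → even ⇒ outside.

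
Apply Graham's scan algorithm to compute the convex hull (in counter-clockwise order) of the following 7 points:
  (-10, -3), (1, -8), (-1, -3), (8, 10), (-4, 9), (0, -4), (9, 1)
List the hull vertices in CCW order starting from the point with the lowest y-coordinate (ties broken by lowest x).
Hull (CCW) = [(1, -8), (9, 1), (8, 10), (-4, 9), (-10, -3)]

Graham scan procedure:
  1. Find the pivot p₀ = point with lowest y (tie → lowest x): (1, -8).
  2. Sort the remaining points by polar angle around p₀.
  3. Walk through sorted points, maintaining a stack; pop the top while the last three entries make a non-left turn (cross product ≤ 0).
  4. Final stack is the convex hull in CCW order: (1, -8), (9, 1), (8, 10), (-4, 9), (-10, -3).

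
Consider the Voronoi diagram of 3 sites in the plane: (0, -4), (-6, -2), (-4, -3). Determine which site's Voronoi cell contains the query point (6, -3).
Nearest site = (0, -4)

The Voronoi cell of site s contains exactly those query points closer to s than to any other site. Compute squared distances from q = (6, -3) to each site:
  (0 − 6)² + (-4 − -3)² = 37
  (-4 − 6)² + (-3 − -3)² = 100
  (-6 − 6)² + (-2 − -3)² = 145
Minimum is attained by (0, -4), so q lies in its Voronoi cell.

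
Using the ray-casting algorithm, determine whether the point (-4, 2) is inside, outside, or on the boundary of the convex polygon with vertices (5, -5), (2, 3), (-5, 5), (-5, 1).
The point (-4, 2) lies strictly inside the polygon

Cast a horizontal ray to the right from the query point and count how many polygon edges it crosses (each edge strictly once or zero times, handled with the usual half-open convention). 
Parity of crossings → odd ⇒ inside.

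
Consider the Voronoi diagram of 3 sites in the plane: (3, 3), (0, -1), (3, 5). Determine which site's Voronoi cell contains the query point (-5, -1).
Nearest site = (0, -1)

The Voronoi cell of site s contains exactly those query points closer to s than to any other site. Compute squared distances from q = (-5, -1) to each site:
  (0 − -5)² + (-1 − -1)² = 25
  (3 − -5)² + (3 − -1)² = 80
  (3 − -5)² + (5 − -1)² = 100
Minimum is attained by (0, -1), so q lies in its Voronoi cell.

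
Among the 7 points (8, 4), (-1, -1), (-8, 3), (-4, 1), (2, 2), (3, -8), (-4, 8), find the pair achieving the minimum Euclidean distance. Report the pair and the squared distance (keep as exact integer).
Pair = ((-1, -1), (-4, 1)); squared distance = 13

Compute all C(7, 2) = 21 pairwise squared distances (x_i − x_j)² + (y_i − y_j)². The minimum is 13, attained by the pair ((-1, -1), (-4, 1)).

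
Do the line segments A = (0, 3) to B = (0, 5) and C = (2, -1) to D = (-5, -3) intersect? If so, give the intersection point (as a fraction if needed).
No (intersection of containing lines falls outside at least one segment)

Parametrize and solve: t = -16/7, s = 2/7. At least one of these is outside [0, 1], so the segments do not intersect.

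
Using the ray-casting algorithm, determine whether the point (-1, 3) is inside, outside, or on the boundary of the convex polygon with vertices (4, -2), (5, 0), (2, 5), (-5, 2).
The point (-1, 3) lies strictly inside the polygon

Cast a horizontal ray to the right from the query point and count how many polygon edges it crosses (each edge strictly once or zero times, handled with the usual half-open convention). 
Parity of crossings → odd ⇒ inside.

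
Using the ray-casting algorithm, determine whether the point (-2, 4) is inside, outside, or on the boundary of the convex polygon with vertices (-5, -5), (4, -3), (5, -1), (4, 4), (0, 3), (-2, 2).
The point (-2, 4) lies strictly outside the polygon

Cast a horizontal ray to the right from the query point and count how many polygon edges it crosses (each edge strictly once or zero times, handled with the usual half-open convention). 
Parity of crossings → even ⇒ outside.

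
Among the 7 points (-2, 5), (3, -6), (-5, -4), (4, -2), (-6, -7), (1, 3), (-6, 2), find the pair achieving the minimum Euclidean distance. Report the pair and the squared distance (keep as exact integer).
Pair = ((-5, -4), (-6, -7)); squared distance = 10

Compute all C(7, 2) = 21 pairwise squared distances (x_i − x_j)² + (y_i − y_j)². The minimum is 10, attained by the pair ((-5, -4), (-6, -7)).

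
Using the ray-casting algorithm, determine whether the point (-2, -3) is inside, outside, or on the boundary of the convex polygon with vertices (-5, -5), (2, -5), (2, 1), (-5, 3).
The point (-2, -3) lies strictly inside the polygon

Cast a horizontal ray to the right from the query point and count how many polygon edges it crosses (each edge strictly once or zero times, handled with the usual half-open convention). 
Parity of crossings → odd ⇒ inside.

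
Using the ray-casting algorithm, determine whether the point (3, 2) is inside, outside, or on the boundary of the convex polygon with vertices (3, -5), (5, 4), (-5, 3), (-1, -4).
The point (3, 2) lies strictly inside the polygon

Cast a horizontal ray to the right from the query point and count how many polygon edges it crosses (each edge strictly once or zero times, handled with the usual half-open convention). 
Parity of crossings → odd ⇒ inside.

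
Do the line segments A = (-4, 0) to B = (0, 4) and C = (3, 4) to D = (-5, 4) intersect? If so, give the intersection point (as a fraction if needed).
Yes; intersection at (0, 4) (t = 1 on AB, s = 3/8 on CD)

Parametrize AB as A + t(B − A) = (-4 + 4 t, 0 + 4 t) and CD as C + s(D − C) = (3 + -8 s, 4 + 0 s). Solve the linear system for (t, s). Determinant = -32 ≠ 0, so a unique intersection of the containing lines exists. Solution: t = 1, s = 3/8 — both in [0, 1], so the segments cross. Intersection point: (0, 4).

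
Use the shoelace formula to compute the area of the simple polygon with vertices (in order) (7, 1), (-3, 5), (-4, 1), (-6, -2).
Area = 77/2

Shoelace formula: Area = (1/2) |Σ_i (x_i · y_{i+1} − x_{i+1} · y_i)| (indices mod n). Compute each cross term:
  (7)(5) − (-3)(1) = 38
  (-3)(1) − (-4)(5) = 17
  (-4)(-2) − (-6)(1) = 14
  (-6)(1) − (7)(-2) = 8
Sum = 77, so (signed) Area = 77/2 = 77/2, |Area| = 77/2.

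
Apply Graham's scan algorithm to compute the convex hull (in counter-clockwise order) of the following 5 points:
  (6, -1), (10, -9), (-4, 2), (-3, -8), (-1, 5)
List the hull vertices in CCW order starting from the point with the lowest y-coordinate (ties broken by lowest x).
Hull (CCW) = [(10, -9), (6, -1), (-1, 5), (-4, 2), (-3, -8)]

Graham scan procedure:
  1. Find the pivot p₀ = point with lowest y (tie → lowest x): (10, -9).
  2. Sort the remaining points by polar angle around p₀.
  3. Walk through sorted points, maintaining a stack; pop the top while the last three entries make a non-left turn (cross product ≤ 0).
  4. Final stack is the convex hull in CCW order: (10, -9), (6, -1), (-1, 5), (-4, 2), (-3, -8).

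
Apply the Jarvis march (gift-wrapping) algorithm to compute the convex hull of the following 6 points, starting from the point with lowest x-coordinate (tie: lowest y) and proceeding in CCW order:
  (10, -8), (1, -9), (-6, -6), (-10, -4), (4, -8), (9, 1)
Hull (CCW) = [(-10, -4), (-6, -6), (1, -9), (10, -8), (9, 1)]

Jarvis march: at each step, from the current hull vertex p, select the next vertex q as the point such that every other point lies strictly to the left of (or on) the directed line p → q. (Equivalently: for every other point r, the cross product (q − p) × (r − p) ≥ 0.)
Starting point (lowest x, tie lowest y): (-10, -4). Wrap until returning to start. Resulting hull: (-10, -4), (-6, -6), (1, -9), (10, -8), (9, 1).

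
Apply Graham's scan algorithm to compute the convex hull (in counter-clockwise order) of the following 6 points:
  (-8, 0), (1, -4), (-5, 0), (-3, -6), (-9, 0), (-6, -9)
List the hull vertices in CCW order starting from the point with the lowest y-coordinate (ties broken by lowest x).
Hull (CCW) = [(-6, -9), (1, -4), (-5, 0), (-9, 0)]

Graham scan procedure:
  1. Find the pivot p₀ = point with lowest y (tie → lowest x): (-6, -9).
  2. Sort the remaining points by polar angle around p₀.
  3. Walk through sorted points, maintaining a stack; pop the top while the last three entries make a non-left turn (cross product ≤ 0).
  4. Final stack is the convex hull in CCW order: (-6, -9), (1, -4), (-5, 0), (-9, 0).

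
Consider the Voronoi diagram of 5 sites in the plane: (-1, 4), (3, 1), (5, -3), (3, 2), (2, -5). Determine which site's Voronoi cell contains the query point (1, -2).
Nearest site = (2, -5)

The Voronoi cell of site s contains exactly those query points closer to s than to any other site. Compute squared distances from q = (1, -2) to each site:
  (2 − 1)² + (-5 − -2)² = 10
  (3 − 1)² + (1 − -2)² = 13
  (5 − 1)² + (-3 − -2)² = 17
  (3 − 1)² + (2 − -2)² = 20
  (-1 − 1)² + (4 − -2)² = 40
Minimum is attained by (2, -5), so q lies in its Voronoi cell.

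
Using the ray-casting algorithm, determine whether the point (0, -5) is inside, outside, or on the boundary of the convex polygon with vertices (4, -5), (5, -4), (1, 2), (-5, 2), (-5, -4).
The point (0, -5) lies strictly outside the polygon

Cast a horizontal ray to the right from the query point and count how many polygon edges it crosses (each edge strictly once or zero times, handled with the usual half-open convention). 
Parity of crossings → even ⇒ outside.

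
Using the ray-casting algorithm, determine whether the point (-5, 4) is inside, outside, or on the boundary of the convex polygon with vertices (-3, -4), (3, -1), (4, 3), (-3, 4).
The point (-5, 4) lies strictly outside the polygon

Cast a horizontal ray to the right from the query point and count how many polygon edges it crosses (each edge strictly once or zero times, handled with the usual half-open convention). 
Parity of crossings → even ⇒ outside.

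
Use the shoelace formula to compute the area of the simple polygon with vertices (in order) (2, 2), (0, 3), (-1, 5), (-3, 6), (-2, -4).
Area = 23

Shoelace formula: Area = (1/2) |Σ_i (x_i · y_{i+1} − x_{i+1} · y_i)| (indices mod n). Compute each cross term:
  (2)(3) − (0)(2) = 6
  (0)(5) − (-1)(3) = 3
  (-1)(6) − (-3)(5) = 9
  (-3)(-4) − (-2)(6) = 24
  (-2)(2) − (2)(-4) = 4
Sum = 46, so (signed) Area = 46/2 = 23, |Area| = 23.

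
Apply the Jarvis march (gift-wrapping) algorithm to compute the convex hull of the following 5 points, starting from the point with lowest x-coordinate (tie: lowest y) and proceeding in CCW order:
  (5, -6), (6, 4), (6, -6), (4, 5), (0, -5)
Hull (CCW) = [(0, -5), (5, -6), (6, -6), (6, 4), (4, 5)]

Jarvis march: at each step, from the current hull vertex p, select the next vertex q as the point such that every other point lies strictly to the left of (or on) the directed line p → q. (Equivalently: for every other point r, the cross product (q − p) × (r − p) ≥ 0.)
Starting point (lowest x, tie lowest y): (0, -5). Wrap until returning to start. Resulting hull: (0, -5), (5, -6), (6, -6), (6, 4), (4, 5).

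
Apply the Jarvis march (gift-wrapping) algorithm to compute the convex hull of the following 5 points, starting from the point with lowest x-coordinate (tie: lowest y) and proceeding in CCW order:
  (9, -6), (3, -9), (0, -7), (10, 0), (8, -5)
Hull (CCW) = [(0, -7), (3, -9), (9, -6), (10, 0)]

Jarvis march: at each step, from the current hull vertex p, select the next vertex q as the point such that every other point lies strictly to the left of (or on) the directed line p → q. (Equivalently: for every other point r, the cross product (q − p) × (r − p) ≥ 0.)
Starting point (lowest x, tie lowest y): (0, -7). Wrap until returning to start. Resulting hull: (0, -7), (3, -9), (9, -6), (10, 0).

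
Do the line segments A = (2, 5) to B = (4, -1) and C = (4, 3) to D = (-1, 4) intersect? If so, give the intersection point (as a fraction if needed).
Yes; intersection at (18/7, 23/7) (t = 2/7 on AB, s = 2/7 on CD)

Parametrize AB as A + t(B − A) = (2 + 2 t, 5 + -6 t) and CD as C + s(D − C) = (4 + -5 s, 3 + 1 s). Solve the linear system for (t, s). Determinant = 28 ≠ 0, so a unique intersection of the containing lines exists. Solution: t = 2/7, s = 2/7 — both in [0, 1], so the segments cross. Intersection point: (18/7, 23/7).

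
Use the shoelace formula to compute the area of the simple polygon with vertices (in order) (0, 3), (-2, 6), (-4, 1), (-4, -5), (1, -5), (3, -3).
Area = 49

Shoelace formula: Area = (1/2) |Σ_i (x_i · y_{i+1} − x_{i+1} · y_i)| (indices mod n). Compute each cross term:
  (0)(6) − (-2)(3) = 6
  (-2)(1) − (-4)(6) = 22
  (-4)(-5) − (-4)(1) = 24
  (-4)(-5) − (1)(-5) = 25
  (1)(-3) − (3)(-5) = 12
  (3)(3) − (0)(-3) = 9
Sum = 98, so (signed) Area = 98/2 = 49, |Area| = 49.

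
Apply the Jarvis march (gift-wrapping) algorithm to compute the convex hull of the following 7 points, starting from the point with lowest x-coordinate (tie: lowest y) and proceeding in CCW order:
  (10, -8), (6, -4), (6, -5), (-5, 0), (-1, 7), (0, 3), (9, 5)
Hull (CCW) = [(-5, 0), (10, -8), (9, 5), (-1, 7)]

Jarvis march: at each step, from the current hull vertex p, select the next vertex q as the point such that every other point lies strictly to the left of (or on) the directed line p → q. (Equivalently: for every other point r, the cross product (q − p) × (r − p) ≥ 0.)
Starting point (lowest x, tie lowest y): (-5, 0). Wrap until returning to start. Resulting hull: (-5, 0), (10, -8), (9, 5), (-1, 7).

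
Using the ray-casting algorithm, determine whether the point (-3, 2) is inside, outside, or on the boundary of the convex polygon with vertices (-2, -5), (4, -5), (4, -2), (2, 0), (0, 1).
The point (-3, 2) lies strictly outside the polygon

Cast a horizontal ray to the right from the query point and count how many polygon edges it crosses (each edge strictly once or zero times, handled with the usual half-open convention). 
Parity of crossings → even ⇒ outside.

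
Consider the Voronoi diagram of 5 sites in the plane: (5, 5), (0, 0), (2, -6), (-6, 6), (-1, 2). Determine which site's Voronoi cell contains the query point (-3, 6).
Nearest site = (-6, 6)

The Voronoi cell of site s contains exactly those query points closer to s than to any other site. Compute squared distances from q = (-3, 6) to each site:
  (-6 − -3)² + (6 − 6)² = 9
  (-1 − -3)² + (2 − 6)² = 20
  (0 − -3)² + (0 − 6)² = 45
  (5 − -3)² + (5 − 6)² = 65
  (2 − -3)² + (-6 − 6)² = 169
Minimum is attained by (-6, 6), so q lies in its Voronoi cell.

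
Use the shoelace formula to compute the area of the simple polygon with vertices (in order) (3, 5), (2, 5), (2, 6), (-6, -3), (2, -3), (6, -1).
Area = 55

Shoelace formula: Area = (1/2) |Σ_i (x_i · y_{i+1} − x_{i+1} · y_i)| (indices mod n). Compute each cross term:
  (3)(5) − (2)(5) = 5
  (2)(6) − (2)(5) = 2
  (2)(-3) − (-6)(6) = 30
  (-6)(-3) − (2)(-3) = 24
  (2)(-1) − (6)(-3) = 16
  (6)(5) − (3)(-1) = 33
Sum = 110, so (signed) Area = 110/2 = 55, |Area| = 55.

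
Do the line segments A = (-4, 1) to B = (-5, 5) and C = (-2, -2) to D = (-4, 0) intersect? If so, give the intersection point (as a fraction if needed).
No (intersection of containing lines falls outside at least one segment)

Parametrize and solve: t = -1/3, s = 5/6. At least one of these is outside [0, 1], so the segments do not intersect.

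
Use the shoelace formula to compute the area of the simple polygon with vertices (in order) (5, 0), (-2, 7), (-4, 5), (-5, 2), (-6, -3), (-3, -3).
Area = 121/2

Shoelace formula: Area = (1/2) |Σ_i (x_i · y_{i+1} − x_{i+1} · y_i)| (indices mod n). Compute each cross term:
  (5)(7) − (-2)(0) = 35
  (-2)(5) − (-4)(7) = 18
  (-4)(2) − (-5)(5) = 17
  (-5)(-3) − (-6)(2) = 27
  (-6)(-3) − (-3)(-3) = 9
  (-3)(0) − (5)(-3) = 15
Sum = 121, so (signed) Area = 121/2 = 121/2, |Area| = 121/2.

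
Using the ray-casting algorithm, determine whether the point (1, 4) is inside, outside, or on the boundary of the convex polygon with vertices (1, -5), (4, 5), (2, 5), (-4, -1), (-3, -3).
The point (1, 4) lies on the polygon boundary

Boundary check: the query satisfies the collinearity and bounding-box conditions for some polygon edge, so it lies exactly on the boundary.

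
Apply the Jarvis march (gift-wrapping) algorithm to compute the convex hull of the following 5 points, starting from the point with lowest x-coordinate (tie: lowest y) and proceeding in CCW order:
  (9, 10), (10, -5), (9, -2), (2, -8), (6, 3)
Hull (CCW) = [(2, -8), (10, -5), (9, 10), (6, 3)]

Jarvis march: at each step, from the current hull vertex p, select the next vertex q as the point such that every other point lies strictly to the left of (or on) the directed line p → q. (Equivalently: for every other point r, the cross product (q − p) × (r − p) ≥ 0.)
Starting point (lowest x, tie lowest y): (2, -8). Wrap until returning to start. Resulting hull: (2, -8), (10, -5), (9, 10), (6, 3).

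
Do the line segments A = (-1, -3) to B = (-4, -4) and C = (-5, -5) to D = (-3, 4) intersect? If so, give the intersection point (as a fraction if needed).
No (intersection of containing lines falls outside at least one segment)

Parametrize and solve: t = 32/25, s = 2/25. At least one of these is outside [0, 1], so the segments do not intersect.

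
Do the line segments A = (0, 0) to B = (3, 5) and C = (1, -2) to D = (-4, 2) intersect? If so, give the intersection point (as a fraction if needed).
No (intersection of containing lines falls outside at least one segment)

Parametrize and solve: t = -6/37, s = 11/37. At least one of these is outside [0, 1], so the segments do not intersect.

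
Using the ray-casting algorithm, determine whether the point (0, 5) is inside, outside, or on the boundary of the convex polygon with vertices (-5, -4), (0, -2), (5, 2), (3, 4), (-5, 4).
The point (0, 5) lies strictly outside the polygon

Cast a horizontal ray to the right from the query point and count how many polygon edges it crosses (each edge strictly once or zero times, handled with the usual half-open convention). 
Parity of crossings → even ⇒ outside.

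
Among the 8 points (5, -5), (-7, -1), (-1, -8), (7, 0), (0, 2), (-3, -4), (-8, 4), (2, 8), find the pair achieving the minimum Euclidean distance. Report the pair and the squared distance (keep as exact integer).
Pair = ((-1, -8), (-3, -4)); squared distance = 20

Compute all C(8, 2) = 28 pairwise squared distances (x_i − x_j)² + (y_i − y_j)². The minimum is 20, attained by the pair ((-1, -8), (-3, -4)).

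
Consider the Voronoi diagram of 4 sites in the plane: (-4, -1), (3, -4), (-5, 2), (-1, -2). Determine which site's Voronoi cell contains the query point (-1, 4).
Nearest site = (-5, 2)

The Voronoi cell of site s contains exactly those query points closer to s than to any other site. Compute squared distances from q = (-1, 4) to each site:
  (-5 − -1)² + (2 − 4)² = 20
  (-4 − -1)² + (-1 − 4)² = 34
  (-1 − -1)² + (-2 − 4)² = 36
  (3 − -1)² + (-4 − 4)² = 80
Minimum is attained by (-5, 2), so q lies in its Voronoi cell.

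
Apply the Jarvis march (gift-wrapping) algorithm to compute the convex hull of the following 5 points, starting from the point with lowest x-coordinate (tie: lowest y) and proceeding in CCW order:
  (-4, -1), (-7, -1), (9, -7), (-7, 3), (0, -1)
Hull (CCW) = [(-7, -1), (9, -7), (0, -1), (-7, 3)]

Jarvis march: at each step, from the current hull vertex p, select the next vertex q as the point such that every other point lies strictly to the left of (or on) the directed line p → q. (Equivalently: for every other point r, the cross product (q − p) × (r − p) ≥ 0.)
Starting point (lowest x, tie lowest y): (-7, -1). Wrap until returning to start. Resulting hull: (-7, -1), (9, -7), (0, -1), (-7, 3).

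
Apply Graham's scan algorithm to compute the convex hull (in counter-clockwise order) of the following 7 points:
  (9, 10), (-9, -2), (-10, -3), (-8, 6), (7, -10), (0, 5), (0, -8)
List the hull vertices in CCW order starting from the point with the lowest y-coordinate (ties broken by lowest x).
Hull (CCW) = [(7, -10), (9, 10), (-8, 6), (-10, -3), (0, -8)]

Graham scan procedure:
  1. Find the pivot p₀ = point with lowest y (tie → lowest x): (7, -10).
  2. Sort the remaining points by polar angle around p₀.
  3. Walk through sorted points, maintaining a stack; pop the top while the last three entries make a non-left turn (cross product ≤ 0).
  4. Final stack is the convex hull in CCW order: (7, -10), (9, 10), (-8, 6), (-10, -3), (0, -8).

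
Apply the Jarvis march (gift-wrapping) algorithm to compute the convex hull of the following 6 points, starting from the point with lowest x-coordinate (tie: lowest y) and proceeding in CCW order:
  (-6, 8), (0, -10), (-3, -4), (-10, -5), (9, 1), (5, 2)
Hull (CCW) = [(-10, -5), (0, -10), (9, 1), (-6, 8)]

Jarvis march: at each step, from the current hull vertex p, select the next vertex q as the point such that every other point lies strictly to the left of (or on) the directed line p → q. (Equivalently: for every other point r, the cross product (q − p) × (r − p) ≥ 0.)
Starting point (lowest x, tie lowest y): (-10, -5). Wrap until returning to start. Resulting hull: (-10, -5), (0, -10), (9, 1), (-6, 8).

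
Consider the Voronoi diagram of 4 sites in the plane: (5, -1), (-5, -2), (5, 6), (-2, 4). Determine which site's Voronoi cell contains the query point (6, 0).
Nearest site = (5, -1)

The Voronoi cell of site s contains exactly those query points closer to s than to any other site. Compute squared distances from q = (6, 0) to each site:
  (5 − 6)² + (-1 − 0)² = 2
  (5 − 6)² + (6 − 0)² = 37
  (-2 − 6)² + (4 − 0)² = 80
  (-5 − 6)² + (-2 − 0)² = 125
Minimum is attained by (5, -1), so q lies in its Voronoi cell.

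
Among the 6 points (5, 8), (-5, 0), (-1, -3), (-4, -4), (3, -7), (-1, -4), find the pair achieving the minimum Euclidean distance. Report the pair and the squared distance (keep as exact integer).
Pair = ((-1, -3), (-1, -4)); squared distance = 1

Compute all C(6, 2) = 15 pairwise squared distances (x_i − x_j)² + (y_i − y_j)². The minimum is 1, attained by the pair ((-1, -3), (-1, -4)).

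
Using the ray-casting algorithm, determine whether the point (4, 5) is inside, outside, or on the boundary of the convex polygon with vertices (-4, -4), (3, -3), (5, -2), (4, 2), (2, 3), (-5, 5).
The point (4, 5) lies strictly outside the polygon

Cast a horizontal ray to the right from the query point and count how many polygon edges it crosses (each edge strictly once or zero times, handled with the usual half-open convention). 
Parity of crossings → even ⇒ outside.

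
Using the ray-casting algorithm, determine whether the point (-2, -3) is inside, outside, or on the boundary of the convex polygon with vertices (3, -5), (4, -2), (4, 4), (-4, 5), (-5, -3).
The point (-2, -3) lies strictly inside the polygon

Cast a horizontal ray to the right from the query point and count how many polygon edges it crosses (each edge strictly once or zero times, handled with the usual half-open convention). 
Parity of crossings → odd ⇒ inside.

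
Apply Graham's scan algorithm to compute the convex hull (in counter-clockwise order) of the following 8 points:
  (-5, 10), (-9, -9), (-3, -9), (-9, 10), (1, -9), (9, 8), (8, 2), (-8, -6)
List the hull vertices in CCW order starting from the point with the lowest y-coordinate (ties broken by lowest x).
Hull (CCW) = [(-9, -9), (1, -9), (8, 2), (9, 8), (-5, 10), (-9, 10)]

Graham scan procedure:
  1. Find the pivot p₀ = point with lowest y (tie → lowest x): (-9, -9).
  2. Sort the remaining points by polar angle around p₀.
  3. Walk through sorted points, maintaining a stack; pop the top while the last three entries make a non-left turn (cross product ≤ 0).
  4. Final stack is the convex hull in CCW order: (-9, -9), (1, -9), (8, 2), (9, 8), (-5, 10), (-9, 10).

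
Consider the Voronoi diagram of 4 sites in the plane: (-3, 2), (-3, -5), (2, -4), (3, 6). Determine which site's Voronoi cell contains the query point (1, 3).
Nearest site = (3, 6)

The Voronoi cell of site s contains exactly those query points closer to s than to any other site. Compute squared distances from q = (1, 3) to each site:
  (3 − 1)² + (6 − 3)² = 13
  (-3 − 1)² + (2 − 3)² = 17
  (2 − 1)² + (-4 − 3)² = 50
  (-3 − 1)² + (-5 − 3)² = 80
Minimum is attained by (3, 6), so q lies in its Voronoi cell.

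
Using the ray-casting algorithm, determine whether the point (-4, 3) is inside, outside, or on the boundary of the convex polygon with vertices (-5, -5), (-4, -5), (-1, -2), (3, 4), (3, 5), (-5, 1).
The point (-4, 3) lies strictly outside the polygon

Cast a horizontal ray to the right from the query point and count how many polygon edges it crosses (each edge strictly once or zero times, handled with the usual half-open convention). 
Parity of crossings → even ⇒ outside.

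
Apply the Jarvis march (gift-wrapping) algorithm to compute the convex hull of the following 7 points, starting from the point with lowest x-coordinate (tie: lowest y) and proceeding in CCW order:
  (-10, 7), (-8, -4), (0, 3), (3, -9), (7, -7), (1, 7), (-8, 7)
Hull (CCW) = [(-10, 7), (-8, -4), (3, -9), (7, -7), (1, 7)]

Jarvis march: at each step, from the current hull vertex p, select the next vertex q as the point such that every other point lies strictly to the left of (or on) the directed line p → q. (Equivalently: for every other point r, the cross product (q − p) × (r − p) ≥ 0.)
Starting point (lowest x, tie lowest y): (-10, 7). Wrap until returning to start. Resulting hull: (-10, 7), (-8, -4), (3, -9), (7, -7), (1, 7).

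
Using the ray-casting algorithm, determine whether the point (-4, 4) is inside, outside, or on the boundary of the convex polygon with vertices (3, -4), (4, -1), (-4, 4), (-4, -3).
The point (-4, 4) lies on the polygon boundary

Boundary check: the query satisfies the collinearity and bounding-box conditions for some polygon edge, so it lies exactly on the boundary.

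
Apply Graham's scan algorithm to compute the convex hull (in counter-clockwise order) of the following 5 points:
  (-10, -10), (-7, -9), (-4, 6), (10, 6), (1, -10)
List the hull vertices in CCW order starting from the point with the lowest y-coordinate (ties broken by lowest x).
Hull (CCW) = [(-10, -10), (1, -10), (10, 6), (-4, 6)]

Graham scan procedure:
  1. Find the pivot p₀ = point with lowest y (tie → lowest x): (-10, -10).
  2. Sort the remaining points by polar angle around p₀.
  3. Walk through sorted points, maintaining a stack; pop the top while the last three entries make a non-left turn (cross product ≤ 0).
  4. Final stack is the convex hull in CCW order: (-10, -10), (1, -10), (10, 6), (-4, 6).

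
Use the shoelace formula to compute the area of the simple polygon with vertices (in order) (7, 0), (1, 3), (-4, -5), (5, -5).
Area = 54

Shoelace formula: Area = (1/2) |Σ_i (x_i · y_{i+1} − x_{i+1} · y_i)| (indices mod n). Compute each cross term:
  (7)(3) − (1)(0) = 21
  (1)(-5) − (-4)(3) = 7
  (-4)(-5) − (5)(-5) = 45
  (5)(0) − (7)(-5) = 35
Sum = 108, so (signed) Area = 108/2 = 54, |Area| = 54.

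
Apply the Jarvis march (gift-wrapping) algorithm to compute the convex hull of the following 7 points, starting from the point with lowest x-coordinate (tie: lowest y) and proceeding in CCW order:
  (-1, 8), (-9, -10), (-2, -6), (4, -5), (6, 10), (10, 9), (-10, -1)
Hull (CCW) = [(-10, -1), (-9, -10), (4, -5), (10, 9), (6, 10), (-1, 8)]

Jarvis march: at each step, from the current hull vertex p, select the next vertex q as the point such that every other point lies strictly to the left of (or on) the directed line p → q. (Equivalently: for every other point r, the cross product (q − p) × (r − p) ≥ 0.)
Starting point (lowest x, tie lowest y): (-10, -1). Wrap until returning to start. Resulting hull: (-10, -1), (-9, -10), (4, -5), (10, 9), (6, 10), (-1, 8).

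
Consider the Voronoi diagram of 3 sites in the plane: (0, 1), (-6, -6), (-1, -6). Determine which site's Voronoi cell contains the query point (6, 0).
Nearest site = (0, 1)

The Voronoi cell of site s contains exactly those query points closer to s than to any other site. Compute squared distances from q = (6, 0) to each site:
  (0 − 6)² + (1 − 0)² = 37
  (-1 − 6)² + (-6 − 0)² = 85
  (-6 − 6)² + (-6 − 0)² = 180
Minimum is attained by (0, 1), so q lies in its Voronoi cell.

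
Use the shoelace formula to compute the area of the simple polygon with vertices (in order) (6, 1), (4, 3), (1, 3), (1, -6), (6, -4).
Area = 38

Shoelace formula: Area = (1/2) |Σ_i (x_i · y_{i+1} − x_{i+1} · y_i)| (indices mod n). Compute each cross term:
  (6)(3) − (4)(1) = 14
  (4)(3) − (1)(3) = 9
  (1)(-6) − (1)(3) = -9
  (1)(-4) − (6)(-6) = 32
  (6)(1) − (6)(-4) = 30
Sum = 76, so (signed) Area = 76/2 = 38, |Area| = 38.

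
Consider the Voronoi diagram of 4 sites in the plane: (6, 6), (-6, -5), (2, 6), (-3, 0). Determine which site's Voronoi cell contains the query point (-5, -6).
Nearest site = (-6, -5)

The Voronoi cell of site s contains exactly those query points closer to s than to any other site. Compute squared distances from q = (-5, -6) to each site:
  (-6 − -5)² + (-5 − -6)² = 2
  (-3 − -5)² + (0 − -6)² = 40
  (2 − -5)² + (6 − -6)² = 193
  (6 − -5)² + (6 − -6)² = 265
Minimum is attained by (-6, -5), so q lies in its Voronoi cell.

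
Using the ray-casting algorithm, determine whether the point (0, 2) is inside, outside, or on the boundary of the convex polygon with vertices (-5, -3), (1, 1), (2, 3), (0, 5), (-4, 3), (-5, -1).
The point (0, 2) lies strictly inside the polygon

Cast a horizontal ray to the right from the query point and count how many polygon edges it crosses (each edge strictly once or zero times, handled with the usual half-open convention). 
Parity of crossings → odd ⇒ inside.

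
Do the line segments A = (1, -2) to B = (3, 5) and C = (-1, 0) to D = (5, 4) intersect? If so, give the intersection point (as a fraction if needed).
Yes; intersection at (37/17, 36/17) (t = 10/17 on AB, s = 9/17 on CD)

Parametrize AB as A + t(B − A) = (1 + 2 t, -2 + 7 t) and CD as C + s(D − C) = (-1 + 6 s, 0 + 4 s). Solve the linear system for (t, s). Determinant = 34 ≠ 0, so a unique intersection of the containing lines exists. Solution: t = 10/17, s = 9/17 — both in [0, 1], so the segments cross. Intersection point: (37/17, 36/17).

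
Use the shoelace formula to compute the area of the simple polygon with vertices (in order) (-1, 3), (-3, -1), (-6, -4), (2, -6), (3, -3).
Area = 39

Shoelace formula: Area = (1/2) |Σ_i (x_i · y_{i+1} − x_{i+1} · y_i)| (indices mod n). Compute each cross term:
  (-1)(-1) − (-3)(3) = 10
  (-3)(-4) − (-6)(-1) = 6
  (-6)(-6) − (2)(-4) = 44
  (2)(-3) − (3)(-6) = 12
  (3)(3) − (-1)(-3) = 6
Sum = 78, so (signed) Area = 78/2 = 39, |Area| = 39.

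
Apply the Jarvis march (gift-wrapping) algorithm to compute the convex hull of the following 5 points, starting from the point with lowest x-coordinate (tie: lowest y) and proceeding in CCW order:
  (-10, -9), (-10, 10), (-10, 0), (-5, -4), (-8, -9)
Hull (CCW) = [(-10, -9), (-8, -9), (-5, -4), (-10, 10)]

Jarvis march: at each step, from the current hull vertex p, select the next vertex q as the point such that every other point lies strictly to the left of (or on) the directed line p → q. (Equivalently: for every other point r, the cross product (q − p) × (r − p) ≥ 0.)
Starting point (lowest x, tie lowest y): (-10, -9). Wrap until returning to start. Resulting hull: (-10, -9), (-8, -9), (-5, -4), (-10, 10).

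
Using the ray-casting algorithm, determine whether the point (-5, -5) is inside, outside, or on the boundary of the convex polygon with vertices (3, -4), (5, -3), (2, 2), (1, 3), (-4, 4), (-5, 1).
The point (-5, -5) lies strictly outside the polygon

Cast a horizontal ray to the right from the query point and count how many polygon edges it crosses (each edge strictly once or zero times, handled with the usual half-open convention). 
Parity of crossings → even ⇒ outside.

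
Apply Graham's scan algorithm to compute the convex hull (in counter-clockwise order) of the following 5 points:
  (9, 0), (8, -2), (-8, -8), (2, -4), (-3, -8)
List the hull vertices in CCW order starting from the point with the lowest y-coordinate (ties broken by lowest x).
Hull (CCW) = [(-8, -8), (-3, -8), (8, -2), (9, 0)]

Graham scan procedure:
  1. Find the pivot p₀ = point with lowest y (tie → lowest x): (-8, -8).
  2. Sort the remaining points by polar angle around p₀.
  3. Walk through sorted points, maintaining a stack; pop the top while the last three entries make a non-left turn (cross product ≤ 0).
  4. Final stack is the convex hull in CCW order: (-8, -8), (-3, -8), (8, -2), (9, 0).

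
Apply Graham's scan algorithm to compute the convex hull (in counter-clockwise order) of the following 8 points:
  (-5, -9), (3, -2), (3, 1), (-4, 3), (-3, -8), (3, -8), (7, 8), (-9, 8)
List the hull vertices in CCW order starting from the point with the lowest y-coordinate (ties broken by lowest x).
Hull (CCW) = [(-5, -9), (3, -8), (7, 8), (-9, 8)]

Graham scan procedure:
  1. Find the pivot p₀ = point with lowest y (tie → lowest x): (-5, -9).
  2. Sort the remaining points by polar angle around p₀.
  3. Walk through sorted points, maintaining a stack; pop the top while the last three entries make a non-left turn (cross product ≤ 0).
  4. Final stack is the convex hull in CCW order: (-5, -9), (3, -8), (7, 8), (-9, 8).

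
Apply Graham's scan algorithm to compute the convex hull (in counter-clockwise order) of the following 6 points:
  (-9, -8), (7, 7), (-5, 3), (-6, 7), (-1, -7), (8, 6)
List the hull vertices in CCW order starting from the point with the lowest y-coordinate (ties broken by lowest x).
Hull (CCW) = [(-9, -8), (-1, -7), (8, 6), (7, 7), (-6, 7)]

Graham scan procedure:
  1. Find the pivot p₀ = point with lowest y (tie → lowest x): (-9, -8).
  2. Sort the remaining points by polar angle around p₀.
  3. Walk through sorted points, maintaining a stack; pop the top while the last three entries make a non-left turn (cross product ≤ 0).
  4. Final stack is the convex hull in CCW order: (-9, -8), (-1, -7), (8, 6), (7, 7), (-6, 7).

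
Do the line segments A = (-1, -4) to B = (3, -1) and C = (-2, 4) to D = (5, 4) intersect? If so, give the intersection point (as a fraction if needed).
No (intersection of containing lines falls outside at least one segment)

Parametrize and solve: t = 8/3, s = 5/3. At least one of these is outside [0, 1], so the segments do not intersect.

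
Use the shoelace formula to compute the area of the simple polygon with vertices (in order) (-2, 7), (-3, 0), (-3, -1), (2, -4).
Area = 22

Shoelace formula: Area = (1/2) |Σ_i (x_i · y_{i+1} − x_{i+1} · y_i)| (indices mod n). Compute each cross term:
  (-2)(0) − (-3)(7) = 21
  (-3)(-1) − (-3)(0) = 3
  (-3)(-4) − (2)(-1) = 14
  (2)(7) − (-2)(-4) = 6
Sum = 44, so (signed) Area = 44/2 = 22, |Area| = 22.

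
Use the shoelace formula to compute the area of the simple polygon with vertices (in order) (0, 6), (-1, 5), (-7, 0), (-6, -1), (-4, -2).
Area = 16

Shoelace formula: Area = (1/2) |Σ_i (x_i · y_{i+1} − x_{i+1} · y_i)| (indices mod n). Compute each cross term:
  (0)(5) − (-1)(6) = 6
  (-1)(0) − (-7)(5) = 35
  (-7)(-1) − (-6)(0) = 7
  (-6)(-2) − (-4)(-1) = 8
  (-4)(6) − (0)(-2) = -24
Sum = 32, so (signed) Area = 32/2 = 16, |Area| = 16.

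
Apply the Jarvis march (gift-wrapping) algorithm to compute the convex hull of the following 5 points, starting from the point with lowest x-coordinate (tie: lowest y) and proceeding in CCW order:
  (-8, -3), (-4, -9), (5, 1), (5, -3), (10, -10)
Hull (CCW) = [(-8, -3), (-4, -9), (10, -10), (5, 1)]

Jarvis march: at each step, from the current hull vertex p, select the next vertex q as the point such that every other point lies strictly to the left of (or on) the directed line p → q. (Equivalently: for every other point r, the cross product (q − p) × (r − p) ≥ 0.)
Starting point (lowest x, tie lowest y): (-8, -3). Wrap until returning to start. Resulting hull: (-8, -3), (-4, -9), (10, -10), (5, 1).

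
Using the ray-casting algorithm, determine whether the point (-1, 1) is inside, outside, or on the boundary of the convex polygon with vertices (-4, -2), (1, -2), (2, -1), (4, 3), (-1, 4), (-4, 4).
The point (-1, 1) lies strictly inside the polygon

Cast a horizontal ray to the right from the query point and count how many polygon edges it crosses (each edge strictly once or zero times, handled with the usual half-open convention). 
Parity of crossings → odd ⇒ inside.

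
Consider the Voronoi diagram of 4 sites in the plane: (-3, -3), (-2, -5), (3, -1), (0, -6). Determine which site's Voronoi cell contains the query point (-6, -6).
Nearest site = (-2, -5)

The Voronoi cell of site s contains exactly those query points closer to s than to any other site. Compute squared distances from q = (-6, -6) to each site:
  (-2 − -6)² + (-5 − -6)² = 17
  (-3 − -6)² + (-3 − -6)² = 18
  (0 − -6)² + (-6 − -6)² = 36
  (3 − -6)² + (-1 − -6)² = 106
Minimum is attained by (-2, -5), so q lies in its Voronoi cell.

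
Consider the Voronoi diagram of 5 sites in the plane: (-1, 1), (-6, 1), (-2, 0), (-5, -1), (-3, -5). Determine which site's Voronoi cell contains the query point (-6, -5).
Nearest site = (-3, -5)

The Voronoi cell of site s contains exactly those query points closer to s than to any other site. Compute squared distances from q = (-6, -5) to each site:
  (-3 − -6)² + (-5 − -5)² = 9
  (-5 − -6)² + (-1 − -5)² = 17
  (-6 − -6)² + (1 − -5)² = 36
  (-2 − -6)² + (0 − -5)² = 41
  (-1 − -6)² + (1 − -5)² = 61
Minimum is attained by (-3, -5), so q lies in its Voronoi cell.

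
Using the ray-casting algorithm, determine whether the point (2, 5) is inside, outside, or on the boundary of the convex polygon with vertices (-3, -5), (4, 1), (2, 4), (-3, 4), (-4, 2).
The point (2, 5) lies strictly outside the polygon

Cast a horizontal ray to the right from the query point and count how many polygon edges it crosses (each edge strictly once or zero times, handled with the usual half-open convention). 
Parity of crossings → even ⇒ outside.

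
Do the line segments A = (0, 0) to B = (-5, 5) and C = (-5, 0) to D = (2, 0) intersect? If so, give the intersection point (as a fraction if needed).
Yes; intersection at (0, 0) (t = 0 on AB, s = 5/7 on CD)

Parametrize AB as A + t(B − A) = (0 + -5 t, 0 + 5 t) and CD as C + s(D − C) = (-5 + 7 s, 0 + 0 s). Solve the linear system for (t, s). Determinant = 35 ≠ 0, so a unique intersection of the containing lines exists. Solution: t = 0, s = 5/7 — both in [0, 1], so the segments cross. Intersection point: (0, 0).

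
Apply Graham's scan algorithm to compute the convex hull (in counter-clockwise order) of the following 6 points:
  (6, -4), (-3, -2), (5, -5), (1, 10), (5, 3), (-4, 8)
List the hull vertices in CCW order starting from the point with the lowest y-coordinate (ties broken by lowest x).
Hull (CCW) = [(5, -5), (6, -4), (5, 3), (1, 10), (-4, 8), (-3, -2)]

Graham scan procedure:
  1. Find the pivot p₀ = point with lowest y (tie → lowest x): (5, -5).
  2. Sort the remaining points by polar angle around p₀.
  3. Walk through sorted points, maintaining a stack; pop the top while the last three entries make a non-left turn (cross product ≤ 0).
  4. Final stack is the convex hull in CCW order: (5, -5), (6, -4), (5, 3), (1, 10), (-4, 8), (-3, -2).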